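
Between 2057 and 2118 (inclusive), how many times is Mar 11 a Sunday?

10

Track Mar 11's weekday year by year (advancing +1, or +2 across a Feb 29):
  2057: Sun ✓  2058: Mon (+1)  2059: Tue (+1)  2060: Thu (+2)  2061: Fri (+1)
  2062: Sat (+1)  2063: Sun (+1) ✓  2064: Tue (+2)  2065: Wed (+1)  2066: Thu (+1)
  2067: Fri (+1)  2068: Sun (+2) ✓  2069: Mon (+1)  2070: Tue (+1)  … (34 more years) …
  2105: Wed (+1)  2106: Thu (+1)  2107: Fri (+1)  2108: Sun (+2) ✓  2109: Mon (+1)
  2110: Tue (+1)  2111: Wed (+1)  2112: Fri (+2)  2113: Sat (+1)  2114: Sun (+1) ✓
  2115: Mon (+1)  2116: Wed (+2)  2117: Thu (+1)  2118: Fri (+1)
Sunday years: 2057, 2063, 2068, 2074, 2085, 2091, 2096, 2103, 2108, 2114 — 10 in total.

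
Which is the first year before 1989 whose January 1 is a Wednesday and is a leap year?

1964

Jan 1 advances by 2 weekdays after a leap year and by 1 after a common year.
1989: Jan 1 is Sunday.
1988: Friday (leap)
1987: Thursday
1986: Wednesday
1985: Tuesday
1984: Sunday (leap)
1983: Saturday
1982: Friday
1981: Thursday
1980: Tuesday (leap)
1979: Monday
1978: Sunday
1977: Saturday
1976: Thursday (leap)
1975: Wednesday
1974: Tuesday
1973: Monday
1972: Saturday (leap)
1971: Friday
1970: Thursday
1969: Wednesday
1968: Monday (leap)
1967: Sunday
1966: Saturday
1965: Friday
1964: Wednesday (leap)
1964 begins on a Wednesday and is a leap year.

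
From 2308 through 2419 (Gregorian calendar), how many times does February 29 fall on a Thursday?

Leap years in 2308–2419: 28 of them.
Feb 29 weekday advances by 5 (mod 7) from one leap year to the next four years later (or differs when a century non-leap intervenes).
Leap-day weekdays: 2308:Sat 2312:Thu✓ 2316:Tue 2320:Sun 2324:Fri 2328:Wed 2332:Mon 2336:Sat 2340:Thu✓ 2344:Tue 2348:Sun 2352:Fri 2356:Wed 2360:Mon 2364:Sat 2368:Thu✓ 2372:Tue 2376:Sun 2380:Fri 2384:Wed 2388:Mon 2392:Sat 2396:Thu✓ 2400:Tue 2404:Sun 2408:Fri 2412:Wed 2416:Mon
Thursday: 2312, 2340, 2368, 2396 → 4.

4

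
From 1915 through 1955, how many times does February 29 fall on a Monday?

1

Leap years in 1915–1955: 10 of them.
Feb 29 weekday advances by 5 (mod 7) from one leap year to the next four years later (or differs when a century non-leap intervenes).
Leap-day weekdays: 1916:Tue 1920:Sun 1924:Fri 1928:Wed 1932:Mon✓ 1936:Sat 1940:Thu 1944:Tue 1948:Sun 1952:Fri
Monday: 1932 → 1.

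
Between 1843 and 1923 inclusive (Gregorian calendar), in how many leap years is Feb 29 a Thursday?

Leap years in 1843–1923: 19 of them.
Feb 29 weekday advances by 5 (mod 7) from one leap year to the next four years later (or differs when a century non-leap intervenes).
Leap-day weekdays: 1844:Thu✓ 1848:Tue 1852:Sun 1856:Fri 1860:Wed 1864:Mon 1868:Sat 1872:Thu✓ 1876:Tue 1880:Sun 1884:Fri 1888:Wed 1892:Mon 1896:Sat 1904:Mon 1908:Sat 1912:Thu✓ 1916:Tue 1920:Sun
Thursday: 1844, 1872, 1912 → 3.

3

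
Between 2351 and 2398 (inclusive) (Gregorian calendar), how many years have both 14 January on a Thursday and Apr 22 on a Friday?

Check each year's weekday for 14 January and Apr 22:
  2351: Sun/Sun  2352: Mon/Tue  2353: Wed/Wed  2354: Thu/Thu  2355: Fri/Fri  2356: Sat/Sun  2357: Mon/Mon  2358: Tue/Tue  2359: Wed/Wed  2360: Thu/Fri ✓  2361: Sat/Sat  2362: Sun/Sun  2363: Mon/Mon  2364: Tue/Wed  …(20 more)…  2385: Mon/Mon  2386: Tue/Tue  2387: Wed/Wed  2388: Thu/Fri ✓  2389: Sat/Sat  2390: Sun/Sun  2391: Mon/Mon  2392: Tue/Wed  2393: Thu/Thu  2394: Fri/Fri  2395: Sat/Sat  2396: Sun/Mon  2397: Tue/Tue  2398: Wed/Wed
Both conditions hold in: 2360, 2388 — 2.

2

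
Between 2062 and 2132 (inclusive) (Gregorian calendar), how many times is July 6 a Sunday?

Track July 6's weekday year by year (advancing +1, or +2 across a Feb 29):
  2062: Thu  2063: Fri (+1)  2064: Sun (+2) ✓  2065: Mon (+1)  2066: Tue (+1)
  2067: Wed (+1)  2068: Fri (+2)  2069: Sat (+1)  2070: Sun (+1) ✓  2071: Mon (+1)
  2072: Wed (+2)  2073: Thu (+1)  2074: Fri (+1)  2075: Sat (+1)  … (43 more years) …
  2119: Thu (+1)  2120: Sat (+2)  2121: Sun (+1) ✓  2122: Mon (+1)  2123: Tue (+1)
  2124: Thu (+2)  2125: Fri (+1)  2126: Sat (+1)  2127: Sun (+1) ✓  2128: Tue (+2)
  2129: Wed (+1)  2130: Thu (+1)  2131: Fri (+1)  2132: Sun (+2) ✓
Sunday years: 2064, 2070, 2081, 2087, 2092, 2098, 2104, 2110, 2121, 2127, 2132 — 11 in total.

11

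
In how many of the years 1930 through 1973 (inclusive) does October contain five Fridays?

19

October has 31 days; it has five Fridays when Friday falls among the first (month-length − 28) days — i.e. when October 1 is one of Friday/Thursday/Wednesday.
October 1 by year: 1930:Wed✓ 1931:Thu✓ 1932:Sat 1933:Sun 1934:Mon 1935:Tue 1936:Thu✓ 1937:Fri✓ 1938:Sat 1939:Sun 1940:Tue 1941:Wed✓ 1942:Thu✓ 1943:Fri✓ 1944:Sun …(14 more)… 1959:Thu✓ 1960:Sat 1961:Sun 1962:Mon 1963:Tue 1964:Thu✓ 1965:Fri✓ 1966:Sat 1967:Sun 1968:Tue 1969:Wed✓ 1970:Thu✓ 1971:Fri✓ 1972:Sun 1973:Mon
Years with five Fridays: 1930, 1931, 1936, 1937, 1941, 1942, 1943, 1947, 1948, 1952, 1953, 1954, 1958, 1959, 1964, 1965, 1969, 1970, 1971 → 19.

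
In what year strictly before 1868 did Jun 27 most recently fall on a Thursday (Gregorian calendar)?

From one year to the next, a fixed date's weekday advances by 1, or by 2 when a Feb 29 lies between the two dates.
1868: June 27 is Saturday.
1867: Thursday (−2)
Jun 27 falls on a Thursday in 1867.

1867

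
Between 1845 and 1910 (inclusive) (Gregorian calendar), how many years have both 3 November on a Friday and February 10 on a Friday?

Check each year's weekday for 3 November and February 10:
  1845: Mon/Mon  1846: Tue/Tue  1847: Wed/Wed  1848: Fri/Thu  1849: Sat/Sat  1850: Sun/Sun  1851: Mon/Mon  1852: Wed/Tue  1853: Thu/Thu  1854: Fri/Fri ✓  1855: Sat/Sat  1856: Mon/Sun  1857: Tue/Tue  1858: Wed/Wed  …(38 more)…  1897: Wed/Wed  1898: Thu/Thu  1899: Fri/Fri ✓  1900: Sat/Sat  1901: Sun/Sun  1902: Mon/Mon  1903: Tue/Tue  1904: Thu/Wed  1905: Fri/Fri ✓  1906: Sat/Sat  1907: Sun/Sun  1908: Tue/Mon  1909: Wed/Wed  1910: Thu/Thu
Both conditions hold in: 1854, 1865, 1871, 1882, 1893, 1899, 1905 — 7.

7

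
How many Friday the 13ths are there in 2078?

Check the 13th of each month of 2078: Jan 13: Thu, Feb 13: Sun, Mar 13: Sun, Apr 13: Wed, May 13: Fri, Jun 13: Mon, Jul 13: Wed, Aug 13: Sat, Sep 13: Tue, Oct 13: Thu, Nov 13: Sun, Dec 13: Tue.
Friday occurs in May — 1 month.

1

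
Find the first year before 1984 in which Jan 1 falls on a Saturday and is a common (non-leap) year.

1983

Jan 1 advances by 2 weekdays after a leap year and by 1 after a common year.
1984: Jan 1 is Sunday (leap).
1983: Saturday
1983 begins on a Saturday and is a common year.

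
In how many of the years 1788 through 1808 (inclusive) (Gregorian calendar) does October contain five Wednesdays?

10

October has 31 days; it has five Wednesdays when Wednesday falls among the first (month-length − 28) days — i.e. when October 1 is one of Wednesday/Tuesday/Monday.
October 1 by year: 1788:Wed✓ 1789:Thu 1790:Fri 1791:Sat 1792:Mon✓ 1793:Tue✓ 1794:Wed✓ 1795:Thu 1796:Sat 1797:Sun 1798:Mon✓ 1799:Tue✓ 1800:Wed✓ 1801:Thu 1802:Fri 1803:Sat 1804:Mon✓ 1805:Tue✓ 1806:Wed✓ 1807:Thu 1808:Sat
Years with five Wednesdays: 1788, 1792, 1793, 1794, 1798, 1799, 1800, 1804, 1805, 1806 → 10.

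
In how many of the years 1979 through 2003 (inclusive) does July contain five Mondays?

July has 31 days; it has five Mondays when Monday falls among the first (month-length − 28) days — i.e. when July 1 is one of Monday/Sunday/Saturday.
July 1 by year: 1979:Sun✓ 1980:Tue 1981:Wed 1982:Thu 1983:Fri 1984:Sun✓ 1985:Mon✓ 1986:Tue 1987:Wed 1988:Fri 1989:Sat✓ 1990:Sun✓ 1991:Mon✓ 1992:Wed 1993:Thu 1994:Fri 1995:Sat✓ 1996:Mon✓ 1997:Tue 1998:Wed 1999:Thu 2000:Sat✓ 2001:Sun✓ 2002:Mon✓ 2003:Tue
Years with five Mondays: 1979, 1984, 1985, 1989, 1990, 1991, 1995, 1996, 2000, 2001, 2002 → 11.

11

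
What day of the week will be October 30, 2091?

January 1, 2091 is a Monday.
October 30 is day 303 of the year, i.e. 302 days after Jan 1.
302 mod 7 = 1, so advance 1 weekday from Monday: Tuesday.

Tuesday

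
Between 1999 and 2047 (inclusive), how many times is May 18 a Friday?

8

Track May 18's weekday year by year (advancing +1, or +2 across a Feb 29):
  1999: Tue  2000: Thu (+2)  2001: Fri (+1) ✓  2002: Sat (+1)  2003: Sun (+1)
  2004: Tue (+2)  2005: Wed (+1)  2006: Thu (+1)  2007: Fri (+1) ✓  2008: Sun (+2)
  2009: Mon (+1)  2010: Tue (+1)  2011: Wed (+1)  2012: Fri (+2) ✓  … (21 more years) …
  2034: Thu (+1)  2035: Fri (+1) ✓  2036: Sun (+2)  2037: Mon (+1)  2038: Tue (+1)
  2039: Wed (+1)  2040: Fri (+2) ✓  2041: Sat (+1)  2042: Sun (+1)  2043: Mon (+1)
  2044: Wed (+2)  2045: Thu (+1)  2046: Fri (+1) ✓  2047: Sat (+1)
Friday years: 2001, 2007, 2012, 2018, 2029, 2035, 2040, 2046 — 8 in total.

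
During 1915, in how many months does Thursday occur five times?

A month of length L has five Thursdays iff its first Thursday is on day ≤ L−28 (so day 1–3 in a 31-day month, 1–2 in a 30-day month, day 1 in a leap February).
Checking each month of 1915: Jan starts Fri (31d); Feb starts Mon (28d); Mar starts Mon (31d); Apr starts Thu (30d) ✓; May starts Sat (31d); Jun starts Tue (30d); Jul starts Thu (31d) ✓; Aug starts Sun (31d); Sep starts Wed (30d) ✓; Oct starts Fri (31d); Nov starts Mon (30d); Dec starts Wed (31d) ✓.
Five-Thursday months: April, July, September, December → 4.

4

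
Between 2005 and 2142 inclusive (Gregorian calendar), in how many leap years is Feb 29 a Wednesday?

6

Leap years in 2005–2142: 33 of them.
Feb 29 weekday advances by 5 (mod 7) from one leap year to the next four years later (or differs when a century non-leap intervenes).
Leap-day weekdays: 2008:Fri 2012:Wed✓ 2016:Mon 2020:Sat 2024:Thu 2028:Tue 2032:Sun 2036:Fri 2040:Wed✓ 2044:Mon 2048:Sat 2052:Thu 2056:Tue …(7 more)… 2088:Sun 2092:Fri 2096:Wed✓ 2104:Fri 2108:Wed✓ 2112:Mon 2116:Sat 2120:Thu 2124:Tue 2128:Sun 2132:Fri 2136:Wed✓ 2140:Mon
Wednesday: 2012, 2040, 2068, 2096, 2108, 2136 → 6.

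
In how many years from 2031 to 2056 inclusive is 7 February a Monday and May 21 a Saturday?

3

Check each year's weekday for 7 February and May 21:
  2031: Fri/Wed  2032: Sat/Fri  2033: Mon/Sat ✓  2034: Tue/Sun  2035: Wed/Mon  2036: Thu/Wed  2037: Sat/Thu  2038: Sun/Fri  2039: Mon/Sat ✓  2040: Tue/Mon  2041: Thu/Tue  2042: Fri/Wed  2043: Sat/Thu  2044: Sun/Sat  2045: Tue/Sun  2046: Wed/Mon  2047: Thu/Tue  2048: Fri/Thu  2049: Sun/Fri  2050: Mon/Sat ✓  2051: Tue/Sun  2052: Wed/Tue  2053: Fri/Wed  2054: Sat/Thu  2055: Sun/Fri  2056: Mon/Sun
Both conditions hold in: 2033, 2039, 2050 — 3.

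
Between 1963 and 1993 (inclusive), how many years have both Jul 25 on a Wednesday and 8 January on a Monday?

Check each year's weekday for Jul 25 and 8 January:
  1963: Thu/Tue  1964: Sat/Wed  1965: Sun/Fri  1966: Mon/Sat  1967: Tue/Sun  1968: Thu/Mon  1969: Fri/Wed  1970: Sat/Thu  1971: Sun/Fri  1972: Tue/Sat  1973: Wed/Mon ✓  1974: Thu/Tue  1975: Fri/Wed  1976: Sun/Thu  …(3 more)…  1980: Fri/Tue  1981: Sat/Thu  1982: Sun/Fri  1983: Mon/Sat  1984: Wed/Sun  1985: Thu/Tue  1986: Fri/Wed  1987: Sat/Thu  1988: Mon/Fri  1989: Tue/Sun  1990: Wed/Mon ✓  1991: Thu/Tue  1992: Sat/Wed  1993: Sun/Fri
Both conditions hold in: 1973, 1979, 1990 — 3.

3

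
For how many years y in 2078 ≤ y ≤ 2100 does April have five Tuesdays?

April has 30 days; it has five Tuesdays when Tuesday falls among the first (month-length − 28) days — i.e. when April 1 is one of Tuesday/Monday.
April 1 by year: 2078:Fri 2079:Sat 2080:Mon✓ 2081:Tue✓ 2082:Wed 2083:Thu 2084:Sat 2085:Sun 2086:Mon✓ 2087:Tue✓ 2088:Thu 2089:Fri 2090:Sat 2091:Sun 2092:Tue✓ 2093:Wed 2094:Thu 2095:Fri 2096:Sun 2097:Mon✓ 2098:Tue✓ 2099:Wed 2100:Thu
Years with five Tuesdays: 2080, 2081, 2086, 2087, 2092, 2097, 2098 → 7.

7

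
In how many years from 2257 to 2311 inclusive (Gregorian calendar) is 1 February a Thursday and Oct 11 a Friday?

Check each year's weekday for 1 February and Oct 11:
  2257: Sun/Sun  2258: Mon/Mon  2259: Tue/Tue  2260: Wed/Thu  2261: Fri/Fri  2262: Sat/Sat  2263: Sun/Sun  2264: Mon/Tue  2265: Wed/Wed  2266: Thu/Thu  2267: Fri/Fri  2268: Sat/Sun  2269: Mon/Mon  2270: Tue/Tue  …(27 more)…  2298: Tue/Tue  2299: Wed/Wed  2300: Thu/Thu  2301: Fri/Fri  2302: Sat/Sat  2303: Sun/Sun  2304: Mon/Tue  2305: Wed/Wed  2306: Thu/Thu  2307: Fri/Fri  2308: Sat/Sun  2309: Mon/Mon  2310: Tue/Tue  2311: Wed/Wed
Both conditions hold in: 2272 — 1.

1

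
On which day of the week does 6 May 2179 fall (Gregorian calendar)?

Thursday

January 1, 2179 is a Friday.
May 6 is day 126 of the year, i.e. 125 days after Jan 1.
125 mod 7 = 6, so advance 6 weekdays from Friday: Thursday.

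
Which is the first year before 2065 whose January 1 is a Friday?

Jan 1 advances by 2 weekdays after a leap year and by 1 after a common year.
2065: Jan 1 is Thursday.
2064: Tuesday (leap)
2063: Monday
2062: Sunday
2061: Saturday
2060: Thursday (leap)
2059: Wednesday
2058: Tuesday
2057: Monday
2056: Saturday (leap)
2055: Friday
2055 begins on a Friday

2055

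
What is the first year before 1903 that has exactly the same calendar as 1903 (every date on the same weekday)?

1891

Two years share a calendar iff Jan 1 falls on the same weekday and both are leap or both are common. 1903: Jan 1 is Thursday, common year.
1902: Jan 1 Wednesday, common
1901: Jan 1 Tuesday, common
1900: Jan 1 Monday, common
1899: Jan 1 Sunday, common
1898: Jan 1 Saturday, common
1897: Jan 1 Friday, common
1896: Jan 1 Wednesday, leap
1895: Jan 1 Tuesday, common
1894: Jan 1 Monday, common
1893: Jan 1 Sunday, common
1892: Jan 1 Friday, leap
1891: Jan 1 Thursday, common
1891 matches on both conditions.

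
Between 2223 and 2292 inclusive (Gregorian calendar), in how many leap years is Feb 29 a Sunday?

3

Leap years in 2223–2292: 18 of them.
Feb 29 weekday advances by 5 (mod 7) from one leap year to the next four years later (or differs when a century non-leap intervenes).
Leap-day weekdays: 2224:Sun✓ 2228:Fri 2232:Wed 2236:Mon 2240:Sat 2244:Thu 2248:Tue 2252:Sun✓ 2256:Fri 2260:Wed 2264:Mon 2268:Sat 2272:Thu 2276:Tue 2280:Sun✓ 2284:Fri 2288:Wed 2292:Mon
Sunday: 2224, 2252, 2280 → 3.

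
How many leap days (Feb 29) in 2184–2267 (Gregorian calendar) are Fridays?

Leap years in 2184–2267: 20 of them.
Feb 29 weekday advances by 5 (mod 7) from one leap year to the next four years later (or differs when a century non-leap intervenes).
Leap-day weekdays: 2184:Sun 2188:Fri✓ 2192:Wed 2196:Mon 2204:Wed 2208:Mon 2212:Sat 2216:Thu 2220:Tue 2224:Sun 2228:Fri✓ 2232:Wed 2236:Mon 2240:Sat 2244:Thu 2248:Tue 2252:Sun 2256:Fri✓ 2260:Wed 2264:Mon
Friday: 2188, 2228, 2256 → 3.

3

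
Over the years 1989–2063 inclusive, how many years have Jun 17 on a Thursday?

Track Jun 17's weekday year by year (advancing +1, or +2 across a Feb 29):
  1989: Sat  1990: Sun (+1)  1991: Mon (+1)  1992: Wed (+2)  1993: Thu (+1) ✓
  1994: Fri (+1)  1995: Sat (+1)  1996: Mon (+2)  1997: Tue (+1)  1998: Wed (+1)
  1999: Thu (+1) ✓  2000: Sat (+2)  2001: Sun (+1)  2002: Mon (+1)  … (47 more years) …
  2050: Fri (+1)  2051: Sat (+1)  2052: Mon (+2)  2053: Tue (+1)  2054: Wed (+1)
  2055: Thu (+1) ✓  2056: Sat (+2)  2057: Sun (+1)  2058: Mon (+1)  2059: Tue (+1)
  2060: Thu (+2) ✓  2061: Fri (+1)  2062: Sat (+1)  2063: Sun (+1)
Thursday years: 1993, 1999, 2004, 2010, 2021, 2027, 2032, 2038, 2049, 2055, 2060 — 11 in total.

11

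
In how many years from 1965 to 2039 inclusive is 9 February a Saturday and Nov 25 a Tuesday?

Check each year's weekday for 9 February and Nov 25:
  1965: Tue/Thu  1966: Wed/Fri  1967: Thu/Sat  1968: Fri/Mon  1969: Sun/Tue  1970: Mon/Wed  1971: Tue/Thu  1972: Wed/Sat  1973: Fri/Sun  1974: Sat/Mon  1975: Sun/Tue  1976: Mon/Thu  1977: Wed/Fri  1978: Thu/Sat  …(47 more)…  2026: Mon/Wed  2027: Tue/Thu  2028: Wed/Sat  2029: Fri/Sun  2030: Sat/Mon  2031: Sun/Tue  2032: Mon/Thu  2033: Wed/Fri  2034: Thu/Sat  2035: Fri/Sun  2036: Sat/Tue ✓  2037: Mon/Wed  2038: Tue/Thu  2039: Wed/Fri
Both conditions hold in: 1980, 2008, 2036 — 3.

3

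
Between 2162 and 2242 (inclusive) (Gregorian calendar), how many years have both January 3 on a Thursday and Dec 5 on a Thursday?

Check each year's weekday for January 3 and Dec 5:
  2162: Sun/Sun  2163: Mon/Mon  2164: Tue/Wed  2165: Thu/Thu ✓  2166: Fri/Fri  2167: Sat/Sat  2168: Sun/Mon  2169: Tue/Tue  2170: Wed/Wed  2171: Thu/Thu ✓  2172: Fri/Sat  2173: Sun/Sun  2174: Mon/Mon  2175: Tue/Tue  …(53 more)…  2229: Sat/Sat  2230: Sun/Sun  2231: Mon/Mon  2232: Tue/Wed  2233: Thu/Thu ✓  2234: Fri/Fri  2235: Sat/Sat  2236: Sun/Mon  2237: Tue/Tue  2238: Wed/Wed  2239: Thu/Thu ✓  2240: Fri/Sat  2241: Sun/Sun  2242: Mon/Mon
Both conditions hold in: 2165, 2171, 2182, 2193, 2199, 2205, 2211, 2222, 2233, 2239 — 10.

10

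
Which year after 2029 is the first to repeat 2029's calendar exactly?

2035

Two years share a calendar iff Jan 1 falls on the same weekday and both are leap or both are common. 2029: Jan 1 is Monday, common year.
2030: Jan 1 Tuesday, common
2031: Jan 1 Wednesday, common
2032: Jan 1 Thursday, leap
2033: Jan 1 Saturday, common
2034: Jan 1 Sunday, common
2035: Jan 1 Monday, common
2035 matches on both conditions.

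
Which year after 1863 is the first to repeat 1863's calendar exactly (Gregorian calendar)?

Two years share a calendar iff Jan 1 falls on the same weekday and both are leap or both are common. 1863: Jan 1 is Thursday, common year.
1864: Jan 1 Friday, leap
1865: Jan 1 Sunday, common
1866: Jan 1 Monday, common
1867: Jan 1 Tuesday, common
1868: Jan 1 Wednesday, leap
1869: Jan 1 Friday, common
1870: Jan 1 Saturday, common
1871: Jan 1 Sunday, common
1872: Jan 1 Monday, leap
1873: Jan 1 Wednesday, common
1874: Jan 1 Thursday, common
1874 matches on both conditions.

1874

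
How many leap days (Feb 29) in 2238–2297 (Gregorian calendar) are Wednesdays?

2

Leap years in 2238–2297: 15 of them.
Feb 29 weekday advances by 5 (mod 7) from one leap year to the next four years later (or differs when a century non-leap intervenes).
Leap-day weekdays: 2240:Sat 2244:Thu 2248:Tue 2252:Sun 2256:Fri 2260:Wed✓ 2264:Mon 2268:Sat 2272:Thu 2276:Tue 2280:Sun 2284:Fri 2288:Wed✓ 2292:Mon 2296:Sat
Wednesday: 2260, 2288 → 2.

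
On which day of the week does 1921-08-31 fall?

January 1, 1921 is a Saturday.
August 31 is day 243 of the year, i.e. 242 days after Jan 1.
242 mod 7 = 4, so advance 4 weekdays from Saturday: Wednesday.

Wednesday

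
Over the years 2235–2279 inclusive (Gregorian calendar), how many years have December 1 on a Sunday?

Track December 1's weekday year by year (advancing +1, or +2 across a Feb 29):
  2235: Tue  2236: Thu (+2)  2237: Fri (+1)  2238: Sat (+1)  2239: Sun (+1) ✓
  2240: Tue (+2)  2241: Wed (+1)  2242: Thu (+1)  2243: Fri (+1)  2244: Sun (+2) ✓
  2245: Mon (+1)  2246: Tue (+1)  2247: Wed (+1)  2248: Fri (+2)  … (17 more years) …
  2266: Sat (+1)  2267: Sun (+1) ✓  2268: Tue (+2)  2269: Wed (+1)  2270: Thu (+1)
  2271: Fri (+1)  2272: Sun (+2) ✓  2273: Mon (+1)  2274: Tue (+1)  2275: Wed (+1)
  2276: Fri (+2)  2277: Sat (+1)  2278: Sun (+1) ✓  2279: Mon (+1)
Sunday years: 2239, 2244, 2250, 2261, 2267, 2272, 2278 — 7 in total.

7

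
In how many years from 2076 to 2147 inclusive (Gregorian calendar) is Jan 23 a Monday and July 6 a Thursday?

Check each year's weekday for Jan 23 and July 6:
  2076: Thu/Mon  2077: Sat/Tue  2078: Sun/Wed  2079: Mon/Thu ✓  2080: Tue/Sat  2081: Thu/Sun  2082: Fri/Mon  2083: Sat/Tue  2084: Sun/Thu  2085: Tue/Fri  2086: Wed/Sat  2087: Thu/Sun  2088: Fri/Tue  2089: Sun/Wed  …(44 more)…  2134: Sat/Tue  2135: Sun/Wed  2136: Mon/Fri  2137: Wed/Sat  2138: Thu/Sun  2139: Fri/Mon  2140: Sat/Wed  2141: Mon/Thu ✓  2142: Tue/Fri  2143: Wed/Sat  2144: Thu/Mon  2145: Sat/Tue  2146: Sun/Wed  2147: Mon/Thu ✓
Both conditions hold in: 2079, 2090, 2102, 2113, 2119, 2130, 2141, 2147 — 8.

8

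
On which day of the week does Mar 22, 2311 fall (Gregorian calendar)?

January 1, 2311 is a Sunday.
March 22 is day 81 of the year, i.e. 80 days after Jan 1.
80 mod 7 = 3, so advance 3 weekdays from Sunday: Wednesday.

Wednesday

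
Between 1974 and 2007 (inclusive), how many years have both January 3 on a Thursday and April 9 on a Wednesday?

1

Check each year's weekday for January 3 and April 9:
  1974: Thu/Tue  1975: Fri/Wed  1976: Sat/Fri  1977: Mon/Sat  1978: Tue/Sun  1979: Wed/Mon  1980: Thu/Wed ✓  1981: Sat/Thu  1982: Sun/Fri  1983: Mon/Sat  1984: Tue/Mon  1985: Thu/Tue  1986: Fri/Wed  1987: Sat/Thu  …(6 more)…  1994: Mon/Sat  1995: Tue/Sun  1996: Wed/Tue  1997: Fri/Wed  1998: Sat/Thu  1999: Sun/Fri  2000: Mon/Sun  2001: Wed/Mon  2002: Thu/Tue  2003: Fri/Wed  2004: Sat/Fri  2005: Mon/Sat  2006: Tue/Sun  2007: Wed/Mon
Both conditions hold in: 1980 — 1.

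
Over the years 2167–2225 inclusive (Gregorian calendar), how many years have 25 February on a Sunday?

Track 25 February's weekday year by year (advancing +1, or +2 across a Feb 29):
  2167: Wed  2168: Thu (+1)  2169: Sat (+2)  2170: Sun (+1) ✓  2171: Mon (+1)
  2172: Tue (+1)  2173: Thu (+2)  2174: Fri (+1)  2175: Sat (+1)  2176: Sun (+1) ✓
  2177: Tue (+2)  2178: Wed (+1)  2179: Thu (+1)  2180: Fri (+1)  … (31 more years) …
  2212: Tue (+1)  2213: Thu (+2)  2214: Fri (+1)  2215: Sat (+1)  2216: Sun (+1) ✓
  2217: Tue (+2)  2218: Wed (+1)  2219: Thu (+1)  2220: Fri (+1)  2221: Sun (+2) ✓
  2222: Mon (+1)  2223: Tue (+1)  2224: Wed (+1)  2225: Fri (+2)
Sunday years: 2170, 2176, 2181, 2187, 2198, 2210, 2216, 2221 — 8 in total.

8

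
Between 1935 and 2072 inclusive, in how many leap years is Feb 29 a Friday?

5

Leap years in 1935–2072: 35 of them.
Feb 29 weekday advances by 5 (mod 7) from one leap year to the next four years later (or differs when a century non-leap intervenes).
Leap-day weekdays: 1936:Sat 1940:Thu 1944:Tue 1948:Sun 1952:Fri✓ 1956:Wed 1960:Mon 1964:Sat 1968:Thu 1972:Tue 1976:Sun 1980:Fri✓ 1984:Wed …(9 more)… 2024:Thu 2028:Tue 2032:Sun 2036:Fri✓ 2040:Wed 2044:Mon 2048:Sat 2052:Thu 2056:Tue 2060:Sun 2064:Fri✓ 2068:Wed 2072:Mon
Friday: 1952, 1980, 2008, 2036, 2064 → 5.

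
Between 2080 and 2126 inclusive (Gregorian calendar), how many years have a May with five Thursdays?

21

May has 31 days; it has five Thursdays when Thursday falls among the first (month-length − 28) days — i.e. when May 1 is one of Thursday/Wednesday/Tuesday.
May 1 by year: 2080:Wed✓ 2081:Thu✓ 2082:Fri 2083:Sat 2084:Mon 2085:Tue✓ 2086:Wed✓ 2087:Thu✓ 2088:Sat 2089:Sun 2090:Mon 2091:Tue✓ 2092:Thu✓ 2093:Fri 2094:Sat …(17 more)… 2112:Sun 2113:Mon 2114:Tue✓ 2115:Wed✓ 2116:Fri 2117:Sat 2118:Sun 2119:Mon 2120:Wed✓ 2121:Thu✓ 2122:Fri 2123:Sat 2124:Mon 2125:Tue✓ 2126:Wed✓
Years with five Thursdays: 2080, 2081, 2085, 2086, 2087, 2091, 2092, 2096, 2097, 2098, 2103, 2104, 2108, 2109, 2110, 2114, 2115, 2120, 2121, 2125, 2126 → 21.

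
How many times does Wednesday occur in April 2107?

April 2107 has 30 days and begins on Friday.
The first Wednesday is April 6.
Wednesdays fall on 6, 13, 20, 27 — that's 4.

4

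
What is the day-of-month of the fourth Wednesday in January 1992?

22

January 1, 1992 is a Wednesday, so the first Wednesday is the 1st.
The fourth Wednesday is 1 + 21 = 22.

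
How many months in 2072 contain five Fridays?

A month of length L has five Fridays iff its first Friday is on day ≤ L−28 (so day 1–3 in a 31-day month, 1–2 in a 30-day month, day 1 in a leap February).
Checking each month of 2072: Jan starts Fri (31d) ✓; Feb starts Mon (29d); Mar starts Tue (31d); Apr starts Fri (30d) ✓; May starts Sun (31d); Jun starts Wed (30d); Jul starts Fri (31d) ✓; Aug starts Mon (31d); Sep starts Thu (30d) ✓; Oct starts Sat (31d); Nov starts Tue (30d); Dec starts Thu (31d) ✓.
Five-Friday months: January, April, July, September, December → 5.

5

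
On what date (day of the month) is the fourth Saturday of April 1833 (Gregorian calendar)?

27

April 1, 1833 is a Monday, so the first Saturday is the 6th.
The fourth Saturday is 6 + 21 = 27.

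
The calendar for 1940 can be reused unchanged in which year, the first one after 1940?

Two years share a calendar iff Jan 1 falls on the same weekday and both are leap or both are common. 1940: Jan 1 is Monday, leap year.
1941: Jan 1 Wednesday, common
1942: Jan 1 Thursday, common
1943: Jan 1 Friday, common
1944: Jan 1 Saturday, leap
1945: Jan 1 Monday, common
1946: Jan 1 Tuesday, common
1947: Jan 1 Wednesday, common
1948: Jan 1 Thursday, leap
1949: Jan 1 Saturday, common
1950: Jan 1 Sunday, common
1951: Jan 1 Monday, common
1952: Jan 1 Tuesday, leap
1953: Jan 1 Thursday, common
1954: Jan 1 Friday, common
1955: Jan 1 Saturday, common
1956: Jan 1 Sunday, leap
1957: Jan 1 Tuesday, common
1958: Jan 1 Wednesday, common
1959: Jan 1 Thursday, common
1960: Jan 1 Friday, leap
1961: Jan 1 Sunday, common
1962: Jan 1 Monday, common
1963: Jan 1 Tuesday, common
1964: Jan 1 Wednesday, leap
1965: Jan 1 Friday, common
1966: Jan 1 Saturday, common
1967: Jan 1 Sunday, common
1968: Jan 1 Monday, leap
1968 matches on both conditions.

1968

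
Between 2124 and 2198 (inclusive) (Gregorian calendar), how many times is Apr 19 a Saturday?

11

Track Apr 19's weekday year by year (advancing +1, or +2 across a Feb 29):
  2124: Wed  2125: Thu (+1)  2126: Fri (+1)  2127: Sat (+1) ✓  2128: Mon (+2)
  2129: Tue (+1)  2130: Wed (+1)  2131: Thu (+1)  2132: Sat (+2) ✓  2133: Sun (+1)
  2134: Mon (+1)  2135: Tue (+1)  2136: Thu (+2)  2137: Fri (+1)  … (47 more years) …
  2185: Tue (+1)  2186: Wed (+1)  2187: Thu (+1)  2188: Sat (+2) ✓  2189: Sun (+1)
  2190: Mon (+1)  2191: Tue (+1)  2192: Thu (+2)  2193: Fri (+1)  2194: Sat (+1) ✓
  2195: Sun (+1)  2196: Tue (+2)  2197: Wed (+1)  2198: Thu (+1)
Saturday years: 2127, 2132, 2138, 2149, 2155, 2160, 2166, 2177, 2183, 2188, 2194 — 11 in total.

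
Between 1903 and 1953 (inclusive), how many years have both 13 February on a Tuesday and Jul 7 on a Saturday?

Check each year's weekday for 13 February and Jul 7:
  1903: Fri/Tue  1904: Sat/Thu  1905: Mon/Fri  1906: Tue/Sat ✓  1907: Wed/Sun  1908: Thu/Tue  1909: Sat/Wed  1910: Sun/Thu  1911: Mon/Fri  1912: Tue/Sun  1913: Thu/Mon  1914: Fri/Tue  1915: Sat/Wed  1916: Sun/Fri  …(23 more)…  1940: Tue/Sun  1941: Thu/Mon  1942: Fri/Tue  1943: Sat/Wed  1944: Sun/Fri  1945: Tue/Sat ✓  1946: Wed/Sun  1947: Thu/Mon  1948: Fri/Wed  1949: Sun/Thu  1950: Mon/Fri  1951: Tue/Sat ✓  1952: Wed/Mon  1953: Fri/Tue
Both conditions hold in: 1906, 1917, 1923, 1934, 1945, 1951 — 6.

6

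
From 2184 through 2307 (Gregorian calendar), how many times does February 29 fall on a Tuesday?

Leap years in 2184–2307: 29 of them.
Feb 29 weekday advances by 5 (mod 7) from one leap year to the next four years later (or differs when a century non-leap intervenes).
Leap-day weekdays: 2184:Sun 2188:Fri 2192:Wed 2196:Mon 2204:Wed 2208:Mon 2212:Sat 2216:Thu 2220:Tue✓ 2224:Sun 2228:Fri 2232:Wed 2236:Mon …(3 more)… 2252:Sun 2256:Fri 2260:Wed 2264:Mon 2268:Sat 2272:Thu 2276:Tue✓ 2280:Sun 2284:Fri 2288:Wed 2292:Mon 2296:Sat 2304:Mon
Tuesday: 2220, 2248, 2276 → 3.

3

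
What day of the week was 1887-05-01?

January 1, 1887 is a Saturday.
May 1 is day 121 of the year, i.e. 120 days after Jan 1.
120 mod 7 = 1, so advance 1 weekday from Saturday: Sunday.

Sunday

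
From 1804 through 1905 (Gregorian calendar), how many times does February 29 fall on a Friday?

3

Leap years in 1804–1905: 25 of them.
Feb 29 weekday advances by 5 (mod 7) from one leap year to the next four years later (or differs when a century non-leap intervenes).
Leap-day weekdays: 1804:Wed 1808:Mon 1812:Sat 1816:Thu 1820:Tue 1824:Sun 1828:Fri✓ 1832:Wed 1836:Mon 1840:Sat 1844:Thu 1848:Tue 1852:Sun 1856:Fri✓ 1860:Wed 1864:Mon 1868:Sat 1872:Thu 1876:Tue 1880:Sun 1884:Fri✓ 1888:Wed 1892:Mon 1896:Sat 1904:Mon
Friday: 1828, 1856, 1884 → 3.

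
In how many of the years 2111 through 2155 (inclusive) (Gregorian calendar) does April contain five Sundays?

13

April has 30 days; it has five Sundays when Sunday falls among the first (month-length − 28) days — i.e. when April 1 is one of Sunday/Saturday.
April 1 by year: 2111:Wed 2112:Fri 2113:Sat✓ 2114:Sun✓ 2115:Mon 2116:Wed 2117:Thu 2118:Fri 2119:Sat✓ 2120:Mon 2121:Tue 2122:Wed 2123:Thu 2124:Sat✓ 2125:Sun✓ …(15 more)… 2141:Sat✓ 2142:Sun✓ 2143:Mon 2144:Wed 2145:Thu 2146:Fri 2147:Sat✓ 2148:Mon 2149:Tue 2150:Wed 2151:Thu 2152:Sat✓ 2153:Sun✓ 2154:Mon 2155:Tue
Years with five Sundays: 2113, 2114, 2119, 2124, 2125, 2130, 2131, 2136, 2141, 2142, 2147, 2152, 2153 → 13.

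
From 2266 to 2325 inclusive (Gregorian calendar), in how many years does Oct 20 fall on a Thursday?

8

Track Oct 20's weekday year by year (advancing +1, or +2 across a Feb 29):
  2266: Sat  2267: Sun (+1)  2268: Tue (+2)  2269: Wed (+1)  2270: Thu (+1) ✓
  2271: Fri (+1)  2272: Sun (+2)  2273: Mon (+1)  2274: Tue (+1)  2275: Wed (+1)
  2276: Fri (+2)  2277: Sat (+1)  2278: Sun (+1)  2279: Mon (+1)  … (32 more years) …
  2312: Sun (+2)  2313: Mon (+1)  2314: Tue (+1)  2315: Wed (+1)  2316: Fri (+2)
  2317: Sat (+1)  2318: Sun (+1)  2319: Mon (+1)  2320: Wed (+2)  2321: Thu (+1) ✓
  2322: Fri (+1)  2323: Sat (+1)  2324: Mon (+2)  2325: Tue (+1)
Thursday years: 2270, 2281, 2287, 2292, 2298, 2304, 2310, 2321 — 8 in total.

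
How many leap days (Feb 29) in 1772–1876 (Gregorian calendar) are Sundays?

3

Leap years in 1772–1876: 26 of them.
Feb 29 weekday advances by 5 (mod 7) from one leap year to the next four years later (or differs when a century non-leap intervenes).
Leap-day weekdays: 1772:Sat 1776:Thu 1780:Tue 1784:Sun✓ 1788:Fri 1792:Wed 1796:Mon 1804:Wed 1808:Mon 1812:Sat 1816:Thu 1820:Tue 1824:Sun✓ 1828:Fri 1832:Wed 1836:Mon 1840:Sat 1844:Thu 1848:Tue 1852:Sun✓ 1856:Fri 1860:Wed 1864:Mon 1868:Sat 1872:Thu 1876:Tue
Sunday: 1784, 1824, 1852 → 3.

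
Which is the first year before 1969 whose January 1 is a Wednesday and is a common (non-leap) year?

Jan 1 advances by 2 weekdays after a leap year and by 1 after a common year.
1969: Jan 1 is Wednesday.
1968: Monday (leap)
1967: Sunday
1966: Saturday
1965: Friday
1964: Wednesday (leap)
1963: Tuesday
1962: Monday
1961: Sunday
1960: Friday (leap)
1959: Thursday
1958: Wednesday
1958 begins on a Wednesday and is a common year.

1958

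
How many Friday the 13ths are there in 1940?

Check the 13th of each month of 1940: Jan 13: Sat, Feb 13: Tue, Mar 13: Wed, Apr 13: Sat, May 13: Mon, Jun 13: Thu, Jul 13: Sat, Aug 13: Tue, Sep 13: Fri, Oct 13: Sun, Nov 13: Wed, Dec 13: Fri.
Friday occurs in September, December — 2 months.

2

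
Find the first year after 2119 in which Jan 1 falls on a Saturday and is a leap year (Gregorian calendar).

Jan 1 advances by 2 weekdays after a leap year and by 1 after a common year.
2119: Jan 1 is Sunday.
2120: Monday (leap)
2121: Wednesday
2122: Thursday
2123: Friday
2124: Saturday (leap)
2124 begins on a Saturday and is a leap year.

2124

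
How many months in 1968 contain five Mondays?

5

A month of length L has five Mondays iff its first Monday is on day ≤ L−28 (so day 1–3 in a 31-day month, 1–2 in a 30-day month, day 1 in a leap February).
Checking each month of 1968: Jan starts Mon (31d) ✓; Feb starts Thu (29d); Mar starts Fri (31d); Apr starts Mon (30d) ✓; May starts Wed (31d); Jun starts Sat (30d); Jul starts Mon (31d) ✓; Aug starts Thu (31d); Sep starts Sun (30d) ✓; Oct starts Tue (31d); Nov starts Fri (30d); Dec starts Sun (31d) ✓.
Five-Monday months: January, April, July, September, December → 5.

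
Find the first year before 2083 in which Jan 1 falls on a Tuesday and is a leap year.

Jan 1 advances by 2 weekdays after a leap year and by 1 after a common year.
2083: Jan 1 is Friday.
2082: Thursday
2081: Wednesday
2080: Monday (leap)
2079: Sunday
2078: Saturday
2077: Friday
2076: Wednesday (leap)
2075: Tuesday
2074: Monday
2073: Sunday
2072: Friday (leap)
2071: Thursday
2070: Wednesday
2069: Tuesday
2068: Sunday (leap)
2067: Saturday
2066: Friday
2065: Thursday
2064: Tuesday (leap)
2064 begins on a Tuesday and is a leap year.

2064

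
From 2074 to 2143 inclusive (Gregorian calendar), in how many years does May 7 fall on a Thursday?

Track May 7's weekday year by year (advancing +1, or +2 across a Feb 29):
  2074: Mon  2075: Tue (+1)  2076: Thu (+2) ✓  2077: Fri (+1)  2078: Sat (+1)
  2079: Sun (+1)  2080: Tue (+2)  2081: Wed (+1)  2082: Thu (+1) ✓  2083: Fri (+1)
  2084: Sun (+2)  2085: Mon (+1)  2086: Tue (+1)  2087: Wed (+1)  … (42 more years) …
  2130: Sun (+1)  2131: Mon (+1)  2132: Wed (+2)  2133: Thu (+1) ✓  2134: Fri (+1)
  2135: Sat (+1)  2136: Mon (+2)  2137: Tue (+1)  2138: Wed (+1)  2139: Thu (+1) ✓
  2140: Sat (+2)  2141: Sun (+1)  2142: Mon (+1)  2143: Tue (+1)
Thursday years: 2076, 2082, 2093, 2099, 2105, 2111, 2116, 2122, 2133, 2139 — 10 in total.

10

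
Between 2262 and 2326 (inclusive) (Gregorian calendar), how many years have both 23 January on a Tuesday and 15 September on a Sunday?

Check each year's weekday for 23 January and 15 September:
  2262: Thu/Mon  2263: Fri/Tue  2264: Sat/Thu  2265: Mon/Fri  2266: Tue/Sat  2267: Wed/Sun  2268: Thu/Tue  2269: Sat/Wed  2270: Sun/Thu  2271: Mon/Fri  2272: Tue/Sun ✓  2273: Thu/Mon  2274: Fri/Tue  2275: Sat/Wed  …(37 more)…  2313: Thu/Mon  2314: Fri/Tue  2315: Sat/Wed  2316: Sun/Fri  2317: Tue/Sat  2318: Wed/Sun  2319: Thu/Mon  2320: Fri/Wed  2321: Sun/Thu  2322: Mon/Fri  2323: Tue/Sat  2324: Wed/Mon  2325: Fri/Tue  2326: Sat/Wed
Both conditions hold in: 2272, 2312 — 2.

2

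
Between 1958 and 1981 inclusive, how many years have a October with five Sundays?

October has 31 days; it has five Sundays when Sunday falls among the first (month-length − 28) days — i.e. when October 1 is one of Sunday/Saturday/Friday.
October 1 by year: 1958:Wed 1959:Thu 1960:Sat✓ 1961:Sun✓ 1962:Mon 1963:Tue 1964:Thu 1965:Fri✓ 1966:Sat✓ 1967:Sun✓ 1968:Tue 1969:Wed 1970:Thu 1971:Fri✓ 1972:Sun✓ 1973:Mon 1974:Tue 1975:Wed 1976:Fri✓ 1977:Sat✓ 1978:Sun✓ 1979:Mon 1980:Wed 1981:Thu
Years with five Sundays: 1960, 1961, 1965, 1966, 1967, 1971, 1972, 1976, 1977, 1978 → 10.

10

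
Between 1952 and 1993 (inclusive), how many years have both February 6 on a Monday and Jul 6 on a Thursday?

Check each year's weekday for February 6 and Jul 6:
  1952: Wed/Sun  1953: Fri/Mon  1954: Sat/Tue  1955: Sun/Wed  1956: Mon/Fri  1957: Wed/Sat  1958: Thu/Sun  1959: Fri/Mon  1960: Sat/Wed  1961: Mon/Thu ✓  1962: Tue/Fri  1963: Wed/Sat  1964: Thu/Mon  1965: Sat/Tue  …(14 more)…  1980: Wed/Sun  1981: Fri/Mon  1982: Sat/Tue  1983: Sun/Wed  1984: Mon/Fri  1985: Wed/Sat  1986: Thu/Sun  1987: Fri/Mon  1988: Sat/Wed  1989: Mon/Thu ✓  1990: Tue/Fri  1991: Wed/Sat  1992: Thu/Mon  1993: Sat/Tue
Both conditions hold in: 1961, 1967, 1978, 1989 — 4.

4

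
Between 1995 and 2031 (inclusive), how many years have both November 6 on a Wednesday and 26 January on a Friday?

2

Check each year's weekday for November 6 and 26 January:
  1995: Mon/Thu  1996: Wed/Fri ✓  1997: Thu/Sun  1998: Fri/Mon  1999: Sat/Tue  2000: Mon/Wed  2001: Tue/Fri  2002: Wed/Sat  2003: Thu/Sun  2004: Sat/Mon  2005: Sun/Wed  2006: Mon/Thu  2007: Tue/Fri  2008: Thu/Sat  …(9 more)…  2018: Tue/Fri  2019: Wed/Sat  2020: Fri/Sun  2021: Sat/Tue  2022: Sun/Wed  2023: Mon/Thu  2024: Wed/Fri ✓  2025: Thu/Sun  2026: Fri/Mon  2027: Sat/Tue  2028: Mon/Wed  2029: Tue/Fri  2030: Wed/Sat  2031: Thu/Sun
Both conditions hold in: 1996, 2024 — 2.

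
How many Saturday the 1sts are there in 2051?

2

Check the 1st of each month of 2051: Jan 1: Sun, Feb 1: Wed, Mar 1: Wed, Apr 1: Sat, May 1: Mon, Jun 1: Thu, Jul 1: Sat, Aug 1: Tue, Sep 1: Fri, Oct 1: Sun, Nov 1: Wed, Dec 1: Fri.
Saturday occurs in April, July — 2 months.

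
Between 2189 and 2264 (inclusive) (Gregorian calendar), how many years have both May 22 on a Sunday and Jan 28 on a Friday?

Check each year's weekday for May 22 and Jan 28:
  2189: Fri/Wed  2190: Sat/Thu  2191: Sun/Fri ✓  2192: Tue/Sat  2193: Wed/Mon  2194: Thu/Tue  2195: Fri/Wed  2196: Sun/Thu  2197: Mon/Sat  2198: Tue/Sun  2199: Wed/Mon  2200: Thu/Tue  2201: Fri/Wed  2202: Sat/Thu  …(48 more)…  2251: Thu/Tue  2252: Sat/Wed  2253: Sun/Fri ✓  2254: Mon/Sat  2255: Tue/Sun  2256: Thu/Mon  2257: Fri/Wed  2258: Sat/Thu  2259: Sun/Fri ✓  2260: Tue/Sat  2261: Wed/Mon  2262: Thu/Tue  2263: Fri/Wed  2264: Sun/Thu
Both conditions hold in: 2191, 2203, 2214, 2225, 2231, 2242, 2253, 2259 — 8.

8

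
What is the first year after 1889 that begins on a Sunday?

Jan 1 advances by 2 weekdays after a leap year and by 1 after a common year.
1889: Jan 1 is Tuesday.
1890: Wednesday
1891: Thursday
1892: Friday (leap)
1893: Sunday
1893 begins on a Sunday

1893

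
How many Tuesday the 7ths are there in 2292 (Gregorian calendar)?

1

Check the 7th of each month of 2292: Jan 7: Thu, Feb 7: Sun, Mar 7: Mon, Apr 7: Thu, May 7: Sat, Jun 7: Tue, Jul 7: Thu, Aug 7: Sun, Sep 7: Wed, Oct 7: Fri, Nov 7: Mon, Dec 7: Wed.
Tuesday occurs in June — 1 month.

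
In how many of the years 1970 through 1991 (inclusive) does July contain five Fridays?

9

July has 31 days; it has five Fridays when Friday falls among the first (month-length − 28) days — i.e. when July 1 is one of Friday/Thursday/Wednesday.
July 1 by year: 1970:Wed✓ 1971:Thu✓ 1972:Sat 1973:Sun 1974:Mon 1975:Tue 1976:Thu✓ 1977:Fri✓ 1978:Sat 1979:Sun 1980:Tue 1981:Wed✓ 1982:Thu✓ 1983:Fri✓ 1984:Sun 1985:Mon 1986:Tue 1987:Wed✓ 1988:Fri✓ 1989:Sat 1990:Sun 1991:Mon
Years with five Fridays: 1970, 1971, 1976, 1977, 1981, 1982, 1983, 1987, 1988 → 9.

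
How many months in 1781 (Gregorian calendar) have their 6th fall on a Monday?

1

Check the 6th of each month of 1781: Jan 6: Sat, Feb 6: Tue, Mar 6: Tue, Apr 6: Fri, May 6: Sun, Jun 6: Wed, Jul 6: Fri, Aug 6: Mon, Sep 6: Thu, Oct 6: Sat, Nov 6: Tue, Dec 6: Thu.
Monday occurs in August — 1 month.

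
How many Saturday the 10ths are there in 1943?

Check the 10th of each month of 1943: Jan 10: Sun, Feb 10: Wed, Mar 10: Wed, Apr 10: Sat, May 10: Mon, Jun 10: Thu, Jul 10: Sat, Aug 10: Tue, Sep 10: Fri, Oct 10: Sun, Nov 10: Wed, Dec 10: Fri.
Saturday occurs in April, July — 2 months.

2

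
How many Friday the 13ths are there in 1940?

2

Check the 13th of each month of 1940: Jan 13: Sat, Feb 13: Tue, Mar 13: Wed, Apr 13: Sat, May 13: Mon, Jun 13: Thu, Jul 13: Sat, Aug 13: Tue, Sep 13: Fri, Oct 13: Sun, Nov 13: Wed, Dec 13: Fri.
Friday occurs in September, December — 2 months.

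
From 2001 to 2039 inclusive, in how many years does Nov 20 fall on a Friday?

5

Track Nov 20's weekday year by year (advancing +1, or +2 across a Feb 29):
  2001: Tue  2002: Wed (+1)  2003: Thu (+1)  2004: Sat (+2)  2005: Sun (+1)
  2006: Mon (+1)  2007: Tue (+1)  2008: Thu (+2)  2009: Fri (+1) ✓  2010: Sat (+1)
  2011: Sun (+1)  2012: Tue (+2)  2013: Wed (+1)  2014: Thu (+1)  … (11 more years) …
  2026: Fri (+1) ✓  2027: Sat (+1)  2028: Mon (+2)  2029: Tue (+1)  2030: Wed (+1)
  2031: Thu (+1)  2032: Sat (+2)  2033: Sun (+1)  2034: Mon (+1)  2035: Tue (+1)
  2036: Thu (+2)  2037: Fri (+1) ✓  2038: Sat (+1)  2039: Sun (+1)
Friday years: 2009, 2015, 2020, 2026, 2037 — 5 in total.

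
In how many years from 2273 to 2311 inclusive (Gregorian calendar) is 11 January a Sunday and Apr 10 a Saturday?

1

Check each year's weekday for 11 January and Apr 10:
  2273: Sat/Thu  2274: Sun/Fri  2275: Mon/Sat  2276: Tue/Mon  2277: Thu/Tue  2278: Fri/Wed  2279: Sat/Thu  2280: Sun/Sat ✓  2281: Tue/Sun  2282: Wed/Mon  2283: Thu/Tue  2284: Fri/Thu  2285: Sun/Fri  2286: Mon/Sat  …(11 more)…  2298: Tue/Sun  2299: Wed/Mon  2300: Thu/Tue  2301: Fri/Wed  2302: Sat/Thu  2303: Sun/Fri  2304: Mon/Sun  2305: Wed/Mon  2306: Thu/Tue  2307: Fri/Wed  2308: Sat/Fri  2309: Mon/Sat  2310: Tue/Sun  2311: Wed/Mon
Both conditions hold in: 2280 — 1.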